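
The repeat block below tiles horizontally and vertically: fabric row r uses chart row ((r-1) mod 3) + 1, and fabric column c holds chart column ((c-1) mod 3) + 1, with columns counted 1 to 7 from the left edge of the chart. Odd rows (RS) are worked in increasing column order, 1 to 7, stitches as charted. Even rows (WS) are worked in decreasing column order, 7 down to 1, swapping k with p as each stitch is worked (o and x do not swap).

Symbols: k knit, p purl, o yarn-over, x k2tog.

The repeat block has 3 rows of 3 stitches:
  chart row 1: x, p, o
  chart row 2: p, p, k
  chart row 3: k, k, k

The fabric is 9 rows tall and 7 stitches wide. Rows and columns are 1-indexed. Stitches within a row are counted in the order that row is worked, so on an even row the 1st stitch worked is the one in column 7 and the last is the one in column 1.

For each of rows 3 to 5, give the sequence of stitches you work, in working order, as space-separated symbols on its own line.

Row 3: chart row 3, RS - tile across columns 1-7 and work as-is.
Row 4: chart row 1, WS - tiled (columns 1-7): x p o x p o x; work from column 7 back to 1 with k<->p swapped.
Row 5: chart row 2, RS - tile across columns 1-7 and work as-is.

Result:
k k k k k k k
x o k x o k x
p p k p p k p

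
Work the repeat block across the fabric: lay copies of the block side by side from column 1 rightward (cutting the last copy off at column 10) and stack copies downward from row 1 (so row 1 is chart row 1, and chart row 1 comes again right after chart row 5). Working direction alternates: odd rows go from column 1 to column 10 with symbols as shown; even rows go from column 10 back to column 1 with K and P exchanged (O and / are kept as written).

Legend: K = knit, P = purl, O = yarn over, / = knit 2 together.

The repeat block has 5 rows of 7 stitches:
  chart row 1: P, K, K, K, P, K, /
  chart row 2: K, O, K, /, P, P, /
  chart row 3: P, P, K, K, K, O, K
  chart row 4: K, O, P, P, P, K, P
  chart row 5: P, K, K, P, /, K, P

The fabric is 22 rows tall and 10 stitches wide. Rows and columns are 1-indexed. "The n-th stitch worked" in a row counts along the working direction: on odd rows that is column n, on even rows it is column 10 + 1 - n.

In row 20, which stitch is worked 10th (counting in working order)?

== STITCH ==
K

Derivation:
Row 20 uses chart row ((20-1) mod 5)+1 = 5. Row 20 is even, so WS.
Chart row 5 tiled across columns 1-10: P K K P / K P P K K
Wrong side: read the tiled row from column 10 down to 1 and exchange K with P (leave O, /).
Row 20 as worked: P P K K P / K P P K
The 10th stitch worked is K.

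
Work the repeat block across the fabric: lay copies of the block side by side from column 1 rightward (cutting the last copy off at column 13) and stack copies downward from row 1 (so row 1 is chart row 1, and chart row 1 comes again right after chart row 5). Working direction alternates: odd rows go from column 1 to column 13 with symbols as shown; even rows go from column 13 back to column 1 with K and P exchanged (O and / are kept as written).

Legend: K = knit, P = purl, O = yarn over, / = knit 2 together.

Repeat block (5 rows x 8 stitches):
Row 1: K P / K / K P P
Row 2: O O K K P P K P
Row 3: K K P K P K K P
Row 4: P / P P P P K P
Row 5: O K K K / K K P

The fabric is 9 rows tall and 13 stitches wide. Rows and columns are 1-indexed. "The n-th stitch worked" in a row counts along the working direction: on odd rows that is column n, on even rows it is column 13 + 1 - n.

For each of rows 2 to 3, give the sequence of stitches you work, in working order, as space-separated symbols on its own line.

Row 2: chart row 2, WS - tiled (columns 1-13): O O K K P P K P O O K K P; work from column 13 back to 1 with K<->P swapped.
Row 3: chart row 3, RS - tile across columns 1-13 and work as-is.

Result:
K P P O O K P K K P P O O
K K P K P K K P K K P K P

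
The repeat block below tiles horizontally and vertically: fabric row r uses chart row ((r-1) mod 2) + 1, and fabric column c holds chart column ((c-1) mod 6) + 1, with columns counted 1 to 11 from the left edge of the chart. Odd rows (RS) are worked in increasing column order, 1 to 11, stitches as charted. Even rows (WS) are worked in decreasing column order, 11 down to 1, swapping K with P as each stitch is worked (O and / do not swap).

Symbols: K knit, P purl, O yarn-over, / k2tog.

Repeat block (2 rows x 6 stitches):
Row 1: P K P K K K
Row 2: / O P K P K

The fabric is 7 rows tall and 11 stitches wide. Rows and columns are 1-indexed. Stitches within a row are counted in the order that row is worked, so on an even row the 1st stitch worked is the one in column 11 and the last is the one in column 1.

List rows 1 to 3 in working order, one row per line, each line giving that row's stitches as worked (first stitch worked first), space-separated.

== ROWS AS WORKED ==
P K P K K K P K P K K
K P K O / P K P K O /
P K P K K K P K P K K

Derivation:
Row 1: chart row 1, RS - tile across columns 1-11 and work as-is.
Row 2: chart row 2, WS - tiled (columns 1-11): / O P K P K / O P K P; work from column 11 back to 1 with K<->P swapped.
Row 3: chart row 1, RS - tile across columns 1-11 and work as-is.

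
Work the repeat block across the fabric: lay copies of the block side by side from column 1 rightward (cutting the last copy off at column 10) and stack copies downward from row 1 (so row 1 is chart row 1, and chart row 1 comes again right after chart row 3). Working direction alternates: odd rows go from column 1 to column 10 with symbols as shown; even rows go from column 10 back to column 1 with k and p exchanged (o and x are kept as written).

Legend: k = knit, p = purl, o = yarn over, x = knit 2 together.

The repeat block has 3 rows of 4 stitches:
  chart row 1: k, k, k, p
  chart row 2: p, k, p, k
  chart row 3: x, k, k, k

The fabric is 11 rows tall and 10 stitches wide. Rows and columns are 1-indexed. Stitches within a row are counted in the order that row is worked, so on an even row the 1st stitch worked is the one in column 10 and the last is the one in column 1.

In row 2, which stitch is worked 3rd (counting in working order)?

Row 2 uses chart row ((2-1) mod 3)+1 = 2. Row 2 is even, so WS.
Chart row 2 tiled across columns 1-10: p k p k p k p k p k
WS row: flip the tiled sequence (start at column 10) and apply k<->p; o and x stay.
Row 2 as worked: p k p k p k p k p k
Counting 3 along the worked row gives p.

== STITCH ==
p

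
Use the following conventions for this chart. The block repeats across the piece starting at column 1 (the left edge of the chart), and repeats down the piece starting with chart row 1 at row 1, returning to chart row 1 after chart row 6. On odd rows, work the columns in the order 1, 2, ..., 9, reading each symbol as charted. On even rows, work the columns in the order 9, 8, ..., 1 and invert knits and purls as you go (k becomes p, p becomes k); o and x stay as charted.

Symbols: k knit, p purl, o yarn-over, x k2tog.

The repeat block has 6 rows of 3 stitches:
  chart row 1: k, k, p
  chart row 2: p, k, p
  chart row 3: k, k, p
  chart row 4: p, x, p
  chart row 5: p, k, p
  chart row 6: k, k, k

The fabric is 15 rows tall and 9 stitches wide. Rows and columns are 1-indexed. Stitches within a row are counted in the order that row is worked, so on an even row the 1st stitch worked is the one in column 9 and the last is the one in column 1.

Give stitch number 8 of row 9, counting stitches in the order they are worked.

For row 9: chart row = ((9-1) mod 6) + 1 = 3; this is a RS (odd) row.
Chart row 3 tiled across columns 1-9: k k p k k p k k p
Right side: take the tiled row as-is (worked left to right from column 1).
Counting 8 along the worked row gives k.

== STITCH ==
k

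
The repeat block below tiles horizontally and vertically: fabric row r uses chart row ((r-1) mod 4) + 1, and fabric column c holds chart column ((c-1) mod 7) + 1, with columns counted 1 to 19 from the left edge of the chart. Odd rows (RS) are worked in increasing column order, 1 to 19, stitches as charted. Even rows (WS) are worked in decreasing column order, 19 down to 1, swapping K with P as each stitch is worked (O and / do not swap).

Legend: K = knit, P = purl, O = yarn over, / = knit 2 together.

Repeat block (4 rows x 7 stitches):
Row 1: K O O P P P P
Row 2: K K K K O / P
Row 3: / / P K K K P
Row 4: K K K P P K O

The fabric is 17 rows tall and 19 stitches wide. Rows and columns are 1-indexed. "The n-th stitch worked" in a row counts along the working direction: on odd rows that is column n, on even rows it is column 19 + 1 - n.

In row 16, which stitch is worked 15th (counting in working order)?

== STITCH ==
K

Derivation:
Row 16: (16-1) mod 4 = 3, so use chart row 4. Even row -> WS.
Chart row 4 tiled across columns 1-19: K K K P P K O K K K P P K O K K K P P
WS: work from column 19 back to column 1 (reverse the tiled row), swapping K<->P (O and / unchanged).
Row 16 as worked: K K P P P O P K K P P P O P K K P P P
The 15th stitch worked is K.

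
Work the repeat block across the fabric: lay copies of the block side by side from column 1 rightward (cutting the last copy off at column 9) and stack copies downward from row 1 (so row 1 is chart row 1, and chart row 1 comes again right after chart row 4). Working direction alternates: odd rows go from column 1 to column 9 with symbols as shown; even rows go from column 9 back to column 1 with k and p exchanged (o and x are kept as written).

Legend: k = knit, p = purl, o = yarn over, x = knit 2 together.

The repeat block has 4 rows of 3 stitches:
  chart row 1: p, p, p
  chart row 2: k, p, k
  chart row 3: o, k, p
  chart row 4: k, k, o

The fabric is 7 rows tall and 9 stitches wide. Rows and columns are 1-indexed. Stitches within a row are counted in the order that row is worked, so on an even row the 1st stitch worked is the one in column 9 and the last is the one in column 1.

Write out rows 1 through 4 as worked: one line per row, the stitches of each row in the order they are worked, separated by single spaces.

Row 1: chart row 1, RS - tile across columns 1-9 and work as-is.
Row 2: chart row 2, WS - tiled (columns 1-9): k p k k p k k p k; work from column 9 back to 1 with k<->p swapped.
Row 3: chart row 3, RS - tile across columns 1-9 and work as-is.
Row 4: chart row 4, WS - tiled (columns 1-9): k k o k k o k k o; work from column 9 back to 1 with k<->p swapped.

== ROWS AS WORKED ==
p p p p p p p p p
p k p p k p p k p
o k p o k p o k p
o p p o p p o p p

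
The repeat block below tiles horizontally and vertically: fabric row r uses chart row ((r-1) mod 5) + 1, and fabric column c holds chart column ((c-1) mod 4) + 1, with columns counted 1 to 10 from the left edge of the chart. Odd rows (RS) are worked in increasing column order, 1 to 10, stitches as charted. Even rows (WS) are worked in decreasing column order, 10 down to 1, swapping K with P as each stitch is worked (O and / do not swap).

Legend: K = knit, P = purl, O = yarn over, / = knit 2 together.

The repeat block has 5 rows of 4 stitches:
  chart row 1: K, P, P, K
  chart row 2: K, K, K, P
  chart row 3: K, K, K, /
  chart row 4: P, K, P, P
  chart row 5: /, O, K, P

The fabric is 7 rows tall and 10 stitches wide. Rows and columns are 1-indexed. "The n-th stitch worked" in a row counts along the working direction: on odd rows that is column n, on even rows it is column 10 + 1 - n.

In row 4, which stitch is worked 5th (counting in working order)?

For row 4: chart row = ((4-1) mod 5) + 1 = 4; this is a WS (even) row.
Chart row 4 tiled across columns 1-10: P K P P P K P P P K
WS: work from column 10 back to column 1 (reverse the tiled row), swapping K<->P (O and / unchanged).
Row 4 as worked: P K K K P K K K P K
Stitch 5 in working order -> P

== STITCH ==
P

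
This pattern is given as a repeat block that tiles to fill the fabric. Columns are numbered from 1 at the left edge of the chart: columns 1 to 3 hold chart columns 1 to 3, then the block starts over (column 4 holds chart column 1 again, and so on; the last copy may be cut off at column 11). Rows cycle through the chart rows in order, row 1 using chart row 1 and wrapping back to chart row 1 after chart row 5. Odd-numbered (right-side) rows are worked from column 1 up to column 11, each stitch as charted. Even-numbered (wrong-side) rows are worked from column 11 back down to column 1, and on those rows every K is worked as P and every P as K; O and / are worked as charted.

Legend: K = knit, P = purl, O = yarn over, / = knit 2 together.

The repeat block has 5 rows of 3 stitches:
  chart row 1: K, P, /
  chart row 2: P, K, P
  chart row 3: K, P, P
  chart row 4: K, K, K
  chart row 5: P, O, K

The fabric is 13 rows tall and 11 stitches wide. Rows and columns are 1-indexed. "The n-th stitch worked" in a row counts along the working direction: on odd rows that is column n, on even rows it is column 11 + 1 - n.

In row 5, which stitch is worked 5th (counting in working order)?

Stitch:
O

Derivation:
Row 5 uses chart row ((5-1) mod 5)+1 = 5. Row 5 is odd, so RS.
Chart row 5 tiled across columns 1-11: P O K P O K P O K P O
RS row: no reversal, no swap; stitch n worked = column n.
Stitch 5 in working order -> O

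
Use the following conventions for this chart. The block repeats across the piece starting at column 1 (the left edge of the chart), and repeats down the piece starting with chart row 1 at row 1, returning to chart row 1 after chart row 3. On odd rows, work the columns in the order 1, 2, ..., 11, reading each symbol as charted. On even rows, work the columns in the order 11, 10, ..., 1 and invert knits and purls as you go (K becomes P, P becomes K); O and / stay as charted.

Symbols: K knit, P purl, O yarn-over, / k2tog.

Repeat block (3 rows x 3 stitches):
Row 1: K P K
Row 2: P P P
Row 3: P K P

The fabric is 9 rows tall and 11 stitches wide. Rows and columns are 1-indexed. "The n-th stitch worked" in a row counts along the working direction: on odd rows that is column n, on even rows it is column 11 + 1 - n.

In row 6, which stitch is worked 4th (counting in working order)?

Row 6: (6-1) mod 3 = 2, so use chart row 3. Even row -> WS.
Chart row 3 tiled across columns 1-11: P K P P K P P K P P K
WS: work from column 11 back to column 1 (reverse the tiled row), swapping K<->P (O and / unchanged).
Row 6 as worked: P K K P K K P K K P K
Counting 4 along the worked row gives P.

== STITCH ==
P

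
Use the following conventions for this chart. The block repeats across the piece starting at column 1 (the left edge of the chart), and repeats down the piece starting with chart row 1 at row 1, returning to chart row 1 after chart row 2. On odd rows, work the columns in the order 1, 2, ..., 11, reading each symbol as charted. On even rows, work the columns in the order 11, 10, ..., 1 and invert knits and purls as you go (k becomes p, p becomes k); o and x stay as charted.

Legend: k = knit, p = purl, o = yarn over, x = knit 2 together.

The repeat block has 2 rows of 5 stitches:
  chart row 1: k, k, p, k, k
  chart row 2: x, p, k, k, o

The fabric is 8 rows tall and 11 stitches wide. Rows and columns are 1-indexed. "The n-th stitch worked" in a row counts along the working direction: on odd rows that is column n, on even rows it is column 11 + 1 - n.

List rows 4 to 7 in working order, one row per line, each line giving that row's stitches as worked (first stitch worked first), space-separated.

== ROWS AS WORKED ==
x o p p k x o p p k x
k k p k k k k p k k k
x o p p k x o p p k x
k k p k k k k p k k k

Derivation:
Row 4: chart row 2, WS - tiled (columns 1-11): x p k k o x p k k o x; work from column 11 back to 1 with k<->p swapped.
Row 5: chart row 1, RS - tile across columns 1-11 and work as-is.
Row 6: chart row 2, WS - tiled (columns 1-11): x p k k o x p k k o x; work from column 11 back to 1 with k<->p swapped.
Row 7: chart row 1, RS - tile across columns 1-11 and work as-is.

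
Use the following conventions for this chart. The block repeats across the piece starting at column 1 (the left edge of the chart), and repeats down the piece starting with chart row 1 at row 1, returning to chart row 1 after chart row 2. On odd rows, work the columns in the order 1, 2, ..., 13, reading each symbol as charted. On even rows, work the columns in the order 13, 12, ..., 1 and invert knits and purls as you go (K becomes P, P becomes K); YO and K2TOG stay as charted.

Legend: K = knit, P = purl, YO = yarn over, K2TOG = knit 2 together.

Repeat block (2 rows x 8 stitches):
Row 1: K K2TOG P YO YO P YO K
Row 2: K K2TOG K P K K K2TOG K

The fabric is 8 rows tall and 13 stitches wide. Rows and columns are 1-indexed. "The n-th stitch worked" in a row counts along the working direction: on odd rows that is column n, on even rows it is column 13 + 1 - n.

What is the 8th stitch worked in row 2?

== STITCH ==
P

Derivation:
For row 2: chart row = ((2-1) mod 2) + 1 = 2; this is a WS (even) row.
Chart row 2 tiled across columns 1-13: K K2TOG K P K K K2TOG K K K2TOG K P K
WS: work from column 13 back to column 1 (reverse the tiled row), swapping K<->P (YO and K2TOG unchanged).
Row 2 as worked: P K P K2TOG P P K2TOG P P K P K2TOG P
Stitch 8 in working order -> P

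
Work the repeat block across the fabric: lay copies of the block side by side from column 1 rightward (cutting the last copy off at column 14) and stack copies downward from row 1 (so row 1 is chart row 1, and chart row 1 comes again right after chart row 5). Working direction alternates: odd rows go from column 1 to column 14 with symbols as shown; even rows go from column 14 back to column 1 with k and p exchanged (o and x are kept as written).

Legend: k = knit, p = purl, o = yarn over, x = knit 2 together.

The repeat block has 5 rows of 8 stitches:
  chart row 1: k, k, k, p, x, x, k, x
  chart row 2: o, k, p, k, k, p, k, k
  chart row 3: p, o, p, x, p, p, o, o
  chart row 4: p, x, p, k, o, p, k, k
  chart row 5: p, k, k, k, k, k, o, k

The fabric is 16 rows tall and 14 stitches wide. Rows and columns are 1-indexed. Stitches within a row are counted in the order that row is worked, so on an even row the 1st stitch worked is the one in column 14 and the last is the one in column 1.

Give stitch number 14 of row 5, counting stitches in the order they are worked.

Stitch:
k

Derivation:
Row 5 uses chart row ((5-1) mod 5)+1 = 5. Row 5 is odd, so RS.
Chart row 5 tiled across columns 1-14: p k k k k k o k p k k k k k
RS: work column 1 to column 14, symbols as charted — the tiled row is the row as worked.
Counting 14 along the worked row gives k.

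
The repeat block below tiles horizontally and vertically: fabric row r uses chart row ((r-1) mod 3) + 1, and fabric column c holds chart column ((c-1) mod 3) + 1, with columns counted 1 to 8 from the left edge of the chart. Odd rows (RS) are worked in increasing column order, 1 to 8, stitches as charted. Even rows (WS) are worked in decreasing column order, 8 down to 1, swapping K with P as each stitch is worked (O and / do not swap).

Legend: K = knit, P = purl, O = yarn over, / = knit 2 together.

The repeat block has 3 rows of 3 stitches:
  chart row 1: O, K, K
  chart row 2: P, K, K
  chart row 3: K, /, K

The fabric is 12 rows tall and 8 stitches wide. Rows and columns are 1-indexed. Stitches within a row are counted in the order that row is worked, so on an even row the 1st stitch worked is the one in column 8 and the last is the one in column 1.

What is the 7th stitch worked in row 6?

== STITCH ==
/

Derivation:
Row 6: (6-1) mod 3 = 2, so use chart row 3. Even row -> WS.
Chart row 3 tiled across columns 1-8: K / K K / K K /
WS: work from column 8 back to column 1 (reverse the tiled row), swapping K<->P (O and / unchanged).
Row 6 as worked: / P P / P P / P
The 7th stitch worked is /.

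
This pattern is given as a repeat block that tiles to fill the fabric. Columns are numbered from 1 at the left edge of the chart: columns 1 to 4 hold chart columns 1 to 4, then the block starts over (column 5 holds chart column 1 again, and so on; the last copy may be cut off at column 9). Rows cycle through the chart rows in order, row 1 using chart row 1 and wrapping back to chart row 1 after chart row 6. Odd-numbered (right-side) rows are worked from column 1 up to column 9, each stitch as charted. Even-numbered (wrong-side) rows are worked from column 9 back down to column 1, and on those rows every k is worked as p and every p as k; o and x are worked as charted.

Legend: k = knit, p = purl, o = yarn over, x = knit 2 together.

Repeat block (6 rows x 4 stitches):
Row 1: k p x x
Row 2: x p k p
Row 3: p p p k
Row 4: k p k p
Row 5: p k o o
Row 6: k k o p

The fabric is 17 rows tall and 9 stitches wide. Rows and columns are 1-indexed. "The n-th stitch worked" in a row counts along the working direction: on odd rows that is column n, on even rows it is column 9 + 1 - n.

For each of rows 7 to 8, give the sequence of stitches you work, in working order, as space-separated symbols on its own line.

Rows as worked:
k p x x k p x x k
x k p k x k p k x

Derivation:
Row 7: chart row 1, RS - tile across columns 1-9 and work as-is.
Row 8: chart row 2, WS - tiled (columns 1-9): x p k p x p k p x; work from column 9 back to 1 with k<->p swapped.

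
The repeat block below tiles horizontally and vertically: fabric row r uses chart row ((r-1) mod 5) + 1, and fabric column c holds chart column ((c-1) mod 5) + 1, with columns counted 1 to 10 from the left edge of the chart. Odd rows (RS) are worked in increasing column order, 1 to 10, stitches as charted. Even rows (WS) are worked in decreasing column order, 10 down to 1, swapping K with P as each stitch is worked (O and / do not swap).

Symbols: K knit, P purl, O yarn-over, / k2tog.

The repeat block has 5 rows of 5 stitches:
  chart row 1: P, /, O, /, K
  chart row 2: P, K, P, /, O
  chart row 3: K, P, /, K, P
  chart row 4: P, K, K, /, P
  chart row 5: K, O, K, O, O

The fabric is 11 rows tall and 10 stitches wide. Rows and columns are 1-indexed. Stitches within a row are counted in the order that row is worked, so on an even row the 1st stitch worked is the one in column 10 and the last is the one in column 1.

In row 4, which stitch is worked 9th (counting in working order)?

Row 4 uses chart row ((4-1) mod 5)+1 = 4. Row 4 is even, so WS.
Chart row 4 tiled across columns 1-10: P K K / P P K K / P
WS: work from column 10 back to column 1 (reverse the tiled row), swapping K<->P (O and / unchanged).
Row 4 as worked: K / P P K K / P P K
Stitch 9 in working order -> P

Result:
P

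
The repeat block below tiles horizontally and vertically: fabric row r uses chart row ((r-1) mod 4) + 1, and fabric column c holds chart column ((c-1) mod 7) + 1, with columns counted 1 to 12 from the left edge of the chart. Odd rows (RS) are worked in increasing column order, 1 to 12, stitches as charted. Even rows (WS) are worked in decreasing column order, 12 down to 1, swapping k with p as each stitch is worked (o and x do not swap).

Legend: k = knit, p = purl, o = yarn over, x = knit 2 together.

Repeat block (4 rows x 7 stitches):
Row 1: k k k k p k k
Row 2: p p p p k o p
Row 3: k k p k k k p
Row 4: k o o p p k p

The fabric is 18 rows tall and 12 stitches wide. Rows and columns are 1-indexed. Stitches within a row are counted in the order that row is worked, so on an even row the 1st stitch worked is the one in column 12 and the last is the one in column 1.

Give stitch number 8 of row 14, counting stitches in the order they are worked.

Result:
p

Derivation:
Row 14 uses chart row ((14-1) mod 4)+1 = 2. Row 14 is even, so WS.
Chart row 2 tiled across columns 1-12: p p p p k o p p p p p k
WS: work from column 12 back to column 1 (reverse the tiled row), swapping k<->p (o and x unchanged).
Row 14 as worked: p k k k k k o p k k k k
Stitch 8 in working order -> p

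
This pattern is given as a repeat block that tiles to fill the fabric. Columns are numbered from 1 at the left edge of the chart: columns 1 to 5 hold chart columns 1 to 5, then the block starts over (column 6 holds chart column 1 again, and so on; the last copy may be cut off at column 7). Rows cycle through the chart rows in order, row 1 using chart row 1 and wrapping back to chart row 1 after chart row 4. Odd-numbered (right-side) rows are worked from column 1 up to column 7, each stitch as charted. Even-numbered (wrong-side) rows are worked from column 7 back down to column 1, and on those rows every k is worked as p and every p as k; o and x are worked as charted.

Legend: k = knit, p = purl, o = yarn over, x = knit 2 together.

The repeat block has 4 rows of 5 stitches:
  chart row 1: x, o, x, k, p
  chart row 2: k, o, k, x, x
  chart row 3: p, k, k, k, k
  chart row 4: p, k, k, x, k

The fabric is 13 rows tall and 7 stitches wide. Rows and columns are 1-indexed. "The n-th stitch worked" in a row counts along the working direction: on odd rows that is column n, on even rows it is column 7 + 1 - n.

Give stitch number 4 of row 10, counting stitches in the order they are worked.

Row 10: (10-1) mod 4 = 1, so use chart row 2. Even row -> WS.
Chart row 2 tiled across columns 1-7: k o k x x k o
WS row: flip the tiled sequence (start at column 7) and apply k<->p; o and x stay.
Row 10 as worked: o p x x p o p
The 4th stitch worked is x.

Stitch:
x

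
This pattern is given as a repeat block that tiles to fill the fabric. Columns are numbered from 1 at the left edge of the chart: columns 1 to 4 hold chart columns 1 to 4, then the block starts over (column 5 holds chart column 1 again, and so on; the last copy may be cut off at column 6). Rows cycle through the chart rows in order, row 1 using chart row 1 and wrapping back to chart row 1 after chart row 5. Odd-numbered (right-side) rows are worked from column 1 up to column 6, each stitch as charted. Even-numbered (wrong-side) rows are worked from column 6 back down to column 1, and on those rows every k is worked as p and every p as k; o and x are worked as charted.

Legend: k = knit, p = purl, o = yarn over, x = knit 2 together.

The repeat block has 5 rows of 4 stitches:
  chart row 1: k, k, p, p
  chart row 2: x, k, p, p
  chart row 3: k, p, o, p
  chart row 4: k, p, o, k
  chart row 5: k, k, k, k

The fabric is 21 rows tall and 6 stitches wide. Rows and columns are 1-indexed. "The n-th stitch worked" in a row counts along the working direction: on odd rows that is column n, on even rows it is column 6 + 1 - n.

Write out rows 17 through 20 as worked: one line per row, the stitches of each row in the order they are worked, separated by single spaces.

Row 17: chart row 2, RS - tile across columns 1-6 and work as-is.
Row 18: chart row 3, WS - tiled (columns 1-6): k p o p k p; work from column 6 back to 1 with k<->p swapped.
Row 19: chart row 4, RS - tile across columns 1-6 and work as-is.
Row 20: chart row 5, WS - tiled (columns 1-6): k k k k k k; work from column 6 back to 1 with k<->p swapped.

Result:
x k p p x k
k p k o k p
k p o k k p
p p p p p p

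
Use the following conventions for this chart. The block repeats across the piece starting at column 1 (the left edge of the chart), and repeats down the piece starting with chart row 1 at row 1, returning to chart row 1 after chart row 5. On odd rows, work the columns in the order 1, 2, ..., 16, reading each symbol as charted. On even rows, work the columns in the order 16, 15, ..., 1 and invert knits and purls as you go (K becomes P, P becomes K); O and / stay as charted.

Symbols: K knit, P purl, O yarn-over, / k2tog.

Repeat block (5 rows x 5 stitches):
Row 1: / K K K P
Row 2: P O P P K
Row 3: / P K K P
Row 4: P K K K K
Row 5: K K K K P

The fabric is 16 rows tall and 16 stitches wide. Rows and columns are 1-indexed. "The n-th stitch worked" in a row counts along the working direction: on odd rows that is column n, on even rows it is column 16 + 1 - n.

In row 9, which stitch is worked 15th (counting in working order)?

Row 9: (9-1) mod 5 = 3, so use chart row 4. Odd row -> RS.
Chart row 4 tiled across columns 1-16: P K K K K P K K K K P K K K K P
RS: work column 1 to column 16, symbols as charted — the tiled row is the row as worked.
Counting 15 along the worked row gives K.

Result:
K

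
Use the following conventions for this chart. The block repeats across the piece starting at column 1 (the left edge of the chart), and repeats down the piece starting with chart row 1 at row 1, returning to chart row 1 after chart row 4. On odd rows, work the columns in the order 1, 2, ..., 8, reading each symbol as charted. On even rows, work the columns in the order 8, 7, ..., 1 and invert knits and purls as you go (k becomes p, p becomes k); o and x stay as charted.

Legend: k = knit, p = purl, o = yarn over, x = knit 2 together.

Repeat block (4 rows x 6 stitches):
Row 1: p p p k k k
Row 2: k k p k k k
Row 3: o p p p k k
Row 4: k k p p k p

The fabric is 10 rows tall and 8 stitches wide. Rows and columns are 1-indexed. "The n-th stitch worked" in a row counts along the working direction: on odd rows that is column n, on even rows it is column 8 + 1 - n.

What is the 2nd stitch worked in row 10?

Row 10 uses chart row ((10-1) mod 4)+1 = 2. Row 10 is even, so WS.
Chart row 2 tiled across columns 1-8: k k p k k k k k
WS row: flip the tiled sequence (start at column 8) and apply k<->p; o and x stay.
Row 10 as worked: p p p p p k p p
Stitch 2 in working order -> p

Stitch:
p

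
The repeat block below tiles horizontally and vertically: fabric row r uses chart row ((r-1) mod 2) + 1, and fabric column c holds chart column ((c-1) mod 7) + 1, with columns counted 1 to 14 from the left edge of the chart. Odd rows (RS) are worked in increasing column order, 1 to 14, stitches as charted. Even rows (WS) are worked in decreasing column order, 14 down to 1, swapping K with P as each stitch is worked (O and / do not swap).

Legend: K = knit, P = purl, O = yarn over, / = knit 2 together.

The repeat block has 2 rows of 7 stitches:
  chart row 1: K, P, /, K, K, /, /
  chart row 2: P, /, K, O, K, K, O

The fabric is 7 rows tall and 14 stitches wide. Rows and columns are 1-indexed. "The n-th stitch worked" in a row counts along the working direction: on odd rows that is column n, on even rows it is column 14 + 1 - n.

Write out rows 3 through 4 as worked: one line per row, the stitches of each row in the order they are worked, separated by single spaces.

Result:
K P / K K / / K P / K K / /
O P P O P / K O P P O P / K

Derivation:
Row 3: chart row 1, RS - tile across columns 1-14 and work as-is.
Row 4: chart row 2, WS - tiled (columns 1-14): P / K O K K O P / K O K K O; work from column 14 back to 1 with K<->P swapped.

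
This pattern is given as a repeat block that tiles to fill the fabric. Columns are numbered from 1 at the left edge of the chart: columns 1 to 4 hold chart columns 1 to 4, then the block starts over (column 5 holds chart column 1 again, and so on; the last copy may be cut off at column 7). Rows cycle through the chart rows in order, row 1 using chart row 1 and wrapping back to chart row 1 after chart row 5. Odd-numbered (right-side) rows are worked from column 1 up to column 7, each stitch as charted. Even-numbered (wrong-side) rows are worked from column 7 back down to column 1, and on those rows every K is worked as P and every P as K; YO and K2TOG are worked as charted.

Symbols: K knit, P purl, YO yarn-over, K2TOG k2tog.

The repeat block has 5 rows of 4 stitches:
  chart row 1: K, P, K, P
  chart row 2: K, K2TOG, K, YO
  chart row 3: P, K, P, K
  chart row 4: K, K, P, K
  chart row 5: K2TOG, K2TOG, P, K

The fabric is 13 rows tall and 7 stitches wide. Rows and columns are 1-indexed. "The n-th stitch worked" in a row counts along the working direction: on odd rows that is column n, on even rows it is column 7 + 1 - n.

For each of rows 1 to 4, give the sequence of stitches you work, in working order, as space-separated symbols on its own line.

Rows as worked:
K P K P K P K
P K2TOG P YO P K2TOG P
P K P K P K P
K P P P K P P

Derivation:
Row 1: chart row 1, RS - tile across columns 1-7 and work as-is.
Row 2: chart row 2, WS - tiled (columns 1-7): K K2TOG K YO K K2TOG K; work from column 7 back to 1 with K<->P swapped.
Row 3: chart row 3, RS - tile across columns 1-7 and work as-is.
Row 4: chart row 4, WS - tiled (columns 1-7): K K P K K K P; work from column 7 back to 1 with K<->P swapped.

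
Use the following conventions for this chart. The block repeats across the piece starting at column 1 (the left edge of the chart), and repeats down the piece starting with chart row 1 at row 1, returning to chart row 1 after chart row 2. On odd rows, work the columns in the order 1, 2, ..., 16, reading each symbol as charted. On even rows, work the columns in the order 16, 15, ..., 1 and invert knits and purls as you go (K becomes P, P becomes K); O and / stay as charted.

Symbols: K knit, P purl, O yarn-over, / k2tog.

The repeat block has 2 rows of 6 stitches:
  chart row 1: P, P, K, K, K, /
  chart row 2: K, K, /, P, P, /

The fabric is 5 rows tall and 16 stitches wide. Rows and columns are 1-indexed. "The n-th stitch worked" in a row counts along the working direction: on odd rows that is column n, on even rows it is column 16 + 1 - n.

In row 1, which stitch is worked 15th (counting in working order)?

For row 1: chart row = ((1-1) mod 2) + 1 = 1; this is a RS (odd) row.
Chart row 1 tiled across columns 1-16: P P K K K / P P K K K / P P K K
RS row: no reversal, no swap; stitch n worked = column n.
Stitch 15 in working order -> K

Result:
K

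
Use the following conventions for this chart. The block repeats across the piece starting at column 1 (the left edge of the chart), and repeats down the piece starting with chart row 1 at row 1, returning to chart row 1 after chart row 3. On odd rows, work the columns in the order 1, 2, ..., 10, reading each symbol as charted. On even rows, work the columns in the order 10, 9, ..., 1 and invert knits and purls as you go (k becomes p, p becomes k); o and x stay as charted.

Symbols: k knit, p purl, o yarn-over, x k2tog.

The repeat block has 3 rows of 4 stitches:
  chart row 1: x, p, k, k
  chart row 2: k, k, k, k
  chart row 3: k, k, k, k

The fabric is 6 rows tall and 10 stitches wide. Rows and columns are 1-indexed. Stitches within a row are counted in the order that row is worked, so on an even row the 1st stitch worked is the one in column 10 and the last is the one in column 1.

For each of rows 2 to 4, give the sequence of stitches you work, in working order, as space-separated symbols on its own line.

== ROWS AS WORKED ==
p p p p p p p p p p
k k k k k k k k k k
k x p p k x p p k x

Derivation:
Row 2: chart row 2, WS - tiled (columns 1-10): k k k k k k k k k k; work from column 10 back to 1 with k<->p swapped.
Row 3: chart row 3, RS - tile across columns 1-10 and work as-is.
Row 4: chart row 1, WS - tiled (columns 1-10): x p k k x p k k x p; work from column 10 back to 1 with k<->p swapped.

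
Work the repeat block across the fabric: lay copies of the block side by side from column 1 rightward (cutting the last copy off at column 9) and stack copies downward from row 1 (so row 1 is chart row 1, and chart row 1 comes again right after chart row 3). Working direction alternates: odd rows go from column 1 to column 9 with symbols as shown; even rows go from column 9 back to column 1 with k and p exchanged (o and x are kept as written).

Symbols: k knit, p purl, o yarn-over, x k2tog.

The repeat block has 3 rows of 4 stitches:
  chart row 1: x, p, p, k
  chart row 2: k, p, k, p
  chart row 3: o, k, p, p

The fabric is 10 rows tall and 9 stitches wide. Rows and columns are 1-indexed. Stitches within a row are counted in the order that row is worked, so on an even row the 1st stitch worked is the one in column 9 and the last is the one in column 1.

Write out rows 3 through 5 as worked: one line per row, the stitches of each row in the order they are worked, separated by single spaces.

Row 3: chart row 3, RS - tile across columns 1-9 and work as-is.
Row 4: chart row 1, WS - tiled (columns 1-9): x p p k x p p k x; work from column 9 back to 1 with k<->p swapped.
Row 5: chart row 2, RS - tile across columns 1-9 and work as-is.

== ROWS AS WORKED ==
o k p p o k p p o
x p k k x p k k x
k p k p k p k p k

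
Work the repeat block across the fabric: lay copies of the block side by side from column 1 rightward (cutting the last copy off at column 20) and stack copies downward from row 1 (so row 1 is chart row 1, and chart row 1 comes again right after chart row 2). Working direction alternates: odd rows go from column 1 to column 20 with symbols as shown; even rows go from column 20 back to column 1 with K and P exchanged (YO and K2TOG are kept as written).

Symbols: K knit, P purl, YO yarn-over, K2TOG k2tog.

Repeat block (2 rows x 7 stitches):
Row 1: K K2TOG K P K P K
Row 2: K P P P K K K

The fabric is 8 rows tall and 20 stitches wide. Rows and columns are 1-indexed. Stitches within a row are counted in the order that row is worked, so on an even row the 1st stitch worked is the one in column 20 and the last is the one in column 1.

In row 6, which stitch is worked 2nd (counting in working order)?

For row 6: chart row = ((6-1) mod 2) + 1 = 2; this is a WS (even) row.
Chart row 2 tiled across columns 1-20: K P P P K K K K P P P K K K K P P P K K
Wrong side: read the tiled row from column 20 down to 1 and exchange K with P (leave YO, K2TOG).
Row 6 as worked: P P K K K P P P P K K K P P P P K K K P
The 2nd stitch worked is P.

Result:
P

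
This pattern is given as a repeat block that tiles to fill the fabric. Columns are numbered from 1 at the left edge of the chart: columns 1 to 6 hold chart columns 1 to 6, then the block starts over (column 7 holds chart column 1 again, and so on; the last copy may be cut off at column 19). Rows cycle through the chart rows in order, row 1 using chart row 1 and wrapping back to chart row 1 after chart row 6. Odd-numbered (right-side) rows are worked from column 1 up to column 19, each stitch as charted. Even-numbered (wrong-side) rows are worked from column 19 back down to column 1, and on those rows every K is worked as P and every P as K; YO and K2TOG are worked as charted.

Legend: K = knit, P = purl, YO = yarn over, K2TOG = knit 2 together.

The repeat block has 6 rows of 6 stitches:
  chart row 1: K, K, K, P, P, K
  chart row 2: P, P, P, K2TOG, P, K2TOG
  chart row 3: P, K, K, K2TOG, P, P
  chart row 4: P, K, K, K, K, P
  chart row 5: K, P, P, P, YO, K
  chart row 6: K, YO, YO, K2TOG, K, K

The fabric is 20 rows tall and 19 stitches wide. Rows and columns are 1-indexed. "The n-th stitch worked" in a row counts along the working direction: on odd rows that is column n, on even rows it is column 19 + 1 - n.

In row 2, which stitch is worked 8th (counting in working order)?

Row 2: (2-1) mod 6 = 1, so use chart row 2. Even row -> WS.
Chart row 2 tiled across columns 1-19: P P P K2TOG P K2TOG P P P K2TOG P K2TOG P P P K2TOG P K2TOG P
WS row: flip the tiled sequence (start at column 19) and apply K<->P; YO and K2TOG stay.
Row 2 as worked: K K2TOG K K2TOG K K K K2TOG K K2TOG K K K K2TOG K K2TOG K K K
Stitch 8 in working order -> K2TOG

== STITCH ==
K2TOG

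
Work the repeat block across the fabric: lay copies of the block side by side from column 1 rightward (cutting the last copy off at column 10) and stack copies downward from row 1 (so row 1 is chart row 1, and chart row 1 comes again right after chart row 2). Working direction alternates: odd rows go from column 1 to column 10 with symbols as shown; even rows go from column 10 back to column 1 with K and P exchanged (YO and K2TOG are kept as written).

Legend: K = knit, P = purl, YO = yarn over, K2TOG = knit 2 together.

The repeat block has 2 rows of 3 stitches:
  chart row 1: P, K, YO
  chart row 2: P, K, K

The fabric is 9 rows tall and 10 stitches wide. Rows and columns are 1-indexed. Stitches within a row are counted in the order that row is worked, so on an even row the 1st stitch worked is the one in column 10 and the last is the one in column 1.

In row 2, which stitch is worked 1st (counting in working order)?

Result:
K

Derivation:
Row 2: (2-1) mod 2 = 1, so use chart row 2. Even row -> WS.
Chart row 2 tiled across columns 1-10: P K K P K K P K K P
WS: work from column 10 back to column 1 (reverse the tiled row), swapping K<->P (YO and K2TOG unchanged).
Row 2 as worked: K P P K P P K P P K
The 1st stitch worked is K.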